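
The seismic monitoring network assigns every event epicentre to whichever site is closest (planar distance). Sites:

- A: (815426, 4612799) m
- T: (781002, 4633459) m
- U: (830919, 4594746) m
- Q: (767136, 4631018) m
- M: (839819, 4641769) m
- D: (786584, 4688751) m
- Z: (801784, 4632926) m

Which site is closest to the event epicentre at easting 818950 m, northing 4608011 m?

Squared distances to each site:
A: 35343520.000; T: 2087651408.000; U: 319217186.000; Q: 3214012645.000; M: 1575117725.000; D: 7566505556.000; Z: 915428781.000.
Minimum at A.

A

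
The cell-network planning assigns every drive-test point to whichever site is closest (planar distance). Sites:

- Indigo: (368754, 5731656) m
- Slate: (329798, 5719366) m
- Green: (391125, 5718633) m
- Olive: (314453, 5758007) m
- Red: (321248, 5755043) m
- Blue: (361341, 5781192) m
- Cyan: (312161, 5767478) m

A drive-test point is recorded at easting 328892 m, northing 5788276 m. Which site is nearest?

Squared distances to each site:
Indigo: 4794803444.000; Slate: 4749408936.000; Green: 8723093738.000; Olive: 1124697082.000; Red: 1162863025.000; Blue: 1103120657.000; Cyan: 712483165.000.
Minimum at Cyan.

Cyan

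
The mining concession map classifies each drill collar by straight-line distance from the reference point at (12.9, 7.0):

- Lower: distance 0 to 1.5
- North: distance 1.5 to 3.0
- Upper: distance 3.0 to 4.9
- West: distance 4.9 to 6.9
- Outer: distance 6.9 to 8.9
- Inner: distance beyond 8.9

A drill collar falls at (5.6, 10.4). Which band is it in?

Distance = √((5.6−12.9)² + (10.4−7.0)²) = √(53.290 + 11.560) = 8.053.
6.9 ≤ 8.053 < 8.9 → Outer.

Outer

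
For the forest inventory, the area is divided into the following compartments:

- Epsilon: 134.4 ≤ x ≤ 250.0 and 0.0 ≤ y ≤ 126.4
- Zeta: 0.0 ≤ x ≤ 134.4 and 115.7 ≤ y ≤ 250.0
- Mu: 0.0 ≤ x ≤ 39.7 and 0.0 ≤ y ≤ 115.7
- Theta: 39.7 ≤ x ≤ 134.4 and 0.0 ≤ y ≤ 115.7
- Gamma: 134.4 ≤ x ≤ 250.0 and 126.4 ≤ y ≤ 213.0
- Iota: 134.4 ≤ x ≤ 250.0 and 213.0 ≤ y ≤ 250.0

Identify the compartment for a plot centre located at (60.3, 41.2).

Theta

The point has x = 60.3 and y = 41.2.
Only Theta satisfies 39.7 ≤ x ≤ 134.4 and 0.0 ≤ y ≤ 115.7.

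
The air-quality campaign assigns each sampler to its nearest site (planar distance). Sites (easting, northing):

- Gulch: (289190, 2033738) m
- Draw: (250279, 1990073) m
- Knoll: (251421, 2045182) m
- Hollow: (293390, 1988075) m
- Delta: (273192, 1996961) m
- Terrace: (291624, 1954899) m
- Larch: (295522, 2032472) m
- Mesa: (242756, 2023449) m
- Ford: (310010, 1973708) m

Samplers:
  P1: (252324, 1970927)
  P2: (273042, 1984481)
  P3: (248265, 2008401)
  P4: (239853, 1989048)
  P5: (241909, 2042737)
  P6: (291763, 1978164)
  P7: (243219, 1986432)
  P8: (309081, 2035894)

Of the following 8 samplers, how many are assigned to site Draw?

3

P1 → Draw
P2 → Delta
P3 → Mesa
P4 → Draw
P5 → Knoll
P6 → Hollow
P7 → Draw
P8 → Larch
3 of the 8 go to Draw.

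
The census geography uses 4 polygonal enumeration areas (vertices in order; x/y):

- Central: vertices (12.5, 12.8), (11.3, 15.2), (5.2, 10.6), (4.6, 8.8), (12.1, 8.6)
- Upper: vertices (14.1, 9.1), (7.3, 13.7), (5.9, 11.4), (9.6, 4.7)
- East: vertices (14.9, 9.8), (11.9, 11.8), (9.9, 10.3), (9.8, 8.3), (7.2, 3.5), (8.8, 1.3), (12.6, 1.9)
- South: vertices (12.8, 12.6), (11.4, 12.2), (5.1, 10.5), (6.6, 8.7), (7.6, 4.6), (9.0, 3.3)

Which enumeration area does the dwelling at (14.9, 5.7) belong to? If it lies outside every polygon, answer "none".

none

Cast a ray rightward from (14.9, 5.7). For each polygon, the edges (by vertex number in listed order) whose endpoints lie on opposite sides of y = 5.7, where each meets that height, and whether that is right or left of the point:
Central: no edge straddles that height → 0 crossings.
Upper: 3–4 at x≈9.05 (left), 4–1 at x≈10.62 (left) → 0 crossings.
East: 4–5 at x≈8.39 (left), 7–1 at x≈13.71 (left) → 0 crossings.
South: 4–5 at x≈7.33 (left), 6–1 at x≈9.98 (left) → 0 crossings.
All counts are even, so the point lies outside every listed polygon.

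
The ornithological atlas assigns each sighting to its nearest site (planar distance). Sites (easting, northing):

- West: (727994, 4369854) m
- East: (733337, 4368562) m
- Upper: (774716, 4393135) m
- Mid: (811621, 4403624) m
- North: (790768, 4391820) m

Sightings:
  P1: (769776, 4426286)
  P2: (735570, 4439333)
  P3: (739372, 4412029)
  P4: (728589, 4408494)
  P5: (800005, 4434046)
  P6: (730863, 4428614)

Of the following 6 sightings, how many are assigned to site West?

P1 → Upper
P2 → Upper
P3 → Upper
P4 → West
P5 → Mid
P6 → Upper
1 of the 6 goes to West.

1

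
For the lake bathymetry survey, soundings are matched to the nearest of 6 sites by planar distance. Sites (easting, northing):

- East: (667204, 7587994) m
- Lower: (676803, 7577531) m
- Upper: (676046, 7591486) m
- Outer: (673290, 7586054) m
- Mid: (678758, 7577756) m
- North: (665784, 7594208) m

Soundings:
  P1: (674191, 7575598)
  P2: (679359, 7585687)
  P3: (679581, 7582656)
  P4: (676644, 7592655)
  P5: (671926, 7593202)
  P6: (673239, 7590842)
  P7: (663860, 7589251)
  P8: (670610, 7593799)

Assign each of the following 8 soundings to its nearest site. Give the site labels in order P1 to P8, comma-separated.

P1 → Lower (d²=10559033.00)
P2 → Outer (d²=36967450.00)
P3 → Mid (d²=24687329.00)
P4 → Upper (d²=1724165.00)
P5 → Upper (d²=19919056.00)
P6 → Upper (d²=8293985.00)
P7 → East (d²=12762385.00)
P8 → North (d²=23457557.00)

Lower, Outer, Mid, Upper, Upper, Upper, East, North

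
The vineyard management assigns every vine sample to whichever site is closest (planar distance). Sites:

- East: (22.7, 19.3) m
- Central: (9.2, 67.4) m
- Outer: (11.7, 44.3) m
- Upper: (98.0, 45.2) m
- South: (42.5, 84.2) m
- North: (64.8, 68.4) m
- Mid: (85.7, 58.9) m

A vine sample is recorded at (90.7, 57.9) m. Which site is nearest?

Mid

Squared distances to each site:
East: 6113.960; Central: 6732.500; Outer: 6425.960; Upper: 214.580; South: 3014.930; North: 781.060; Mid: 26.000.
Minimum at Mid.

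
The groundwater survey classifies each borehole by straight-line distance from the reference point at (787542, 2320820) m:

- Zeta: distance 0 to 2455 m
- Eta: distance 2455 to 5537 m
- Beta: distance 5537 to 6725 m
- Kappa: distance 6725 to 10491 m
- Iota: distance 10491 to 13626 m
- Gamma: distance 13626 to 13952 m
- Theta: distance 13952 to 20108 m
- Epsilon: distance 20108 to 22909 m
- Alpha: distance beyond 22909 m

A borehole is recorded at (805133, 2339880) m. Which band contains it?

Distance = √((805133−787542)² + (2339880−2320820)²) = √(309443281.000 + 363283600.000) = 25936.979 m.
22909 ≤ 25936.979 < ∞ → Alpha.

Alpha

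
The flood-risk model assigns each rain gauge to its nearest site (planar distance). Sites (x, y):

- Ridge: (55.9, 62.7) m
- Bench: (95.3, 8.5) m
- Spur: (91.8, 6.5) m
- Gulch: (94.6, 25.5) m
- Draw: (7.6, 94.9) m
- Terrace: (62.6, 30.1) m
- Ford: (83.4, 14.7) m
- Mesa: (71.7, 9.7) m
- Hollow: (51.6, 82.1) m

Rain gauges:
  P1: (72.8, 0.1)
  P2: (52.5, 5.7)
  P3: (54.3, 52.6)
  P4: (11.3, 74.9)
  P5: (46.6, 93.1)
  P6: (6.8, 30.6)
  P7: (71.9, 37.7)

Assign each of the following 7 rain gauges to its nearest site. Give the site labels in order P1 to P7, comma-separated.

Mesa, Mesa, Ridge, Draw, Hollow, Terrace, Terrace

P1 → Mesa (d²=93.37)
P2 → Mesa (d²=384.64)
P3 → Ridge (d²=104.57)
P4 → Draw (d²=413.69)
P5 → Hollow (d²=146.00)
P6 → Terrace (d²=3113.89)
P7 → Terrace (d²=144.25)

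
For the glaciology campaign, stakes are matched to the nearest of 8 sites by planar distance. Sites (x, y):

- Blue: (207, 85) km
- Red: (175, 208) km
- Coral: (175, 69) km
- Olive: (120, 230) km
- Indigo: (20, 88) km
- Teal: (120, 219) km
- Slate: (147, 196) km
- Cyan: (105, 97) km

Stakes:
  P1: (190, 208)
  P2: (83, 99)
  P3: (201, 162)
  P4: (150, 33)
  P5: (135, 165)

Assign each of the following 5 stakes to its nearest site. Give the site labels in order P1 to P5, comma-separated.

P1 → Red (d²=225.00)
P2 → Cyan (d²=488.00)
P3 → Red (d²=2792.00)
P4 → Coral (d²=1921.00)
P5 → Slate (d²=1105.00)

Red, Cyan, Red, Coral, Slate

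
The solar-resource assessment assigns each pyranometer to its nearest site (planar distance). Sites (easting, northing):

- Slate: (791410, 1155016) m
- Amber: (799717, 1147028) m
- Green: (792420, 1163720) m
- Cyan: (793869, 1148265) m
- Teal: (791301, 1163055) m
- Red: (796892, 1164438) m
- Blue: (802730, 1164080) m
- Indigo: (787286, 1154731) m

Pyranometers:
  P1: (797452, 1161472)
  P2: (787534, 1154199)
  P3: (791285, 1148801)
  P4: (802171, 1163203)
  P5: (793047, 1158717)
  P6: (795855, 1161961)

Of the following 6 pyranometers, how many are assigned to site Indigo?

1

P1 → Red
P2 → Indigo
P3 → Cyan
P4 → Blue
P5 → Slate
P6 → Red
1 of the 6 goes to Indigo.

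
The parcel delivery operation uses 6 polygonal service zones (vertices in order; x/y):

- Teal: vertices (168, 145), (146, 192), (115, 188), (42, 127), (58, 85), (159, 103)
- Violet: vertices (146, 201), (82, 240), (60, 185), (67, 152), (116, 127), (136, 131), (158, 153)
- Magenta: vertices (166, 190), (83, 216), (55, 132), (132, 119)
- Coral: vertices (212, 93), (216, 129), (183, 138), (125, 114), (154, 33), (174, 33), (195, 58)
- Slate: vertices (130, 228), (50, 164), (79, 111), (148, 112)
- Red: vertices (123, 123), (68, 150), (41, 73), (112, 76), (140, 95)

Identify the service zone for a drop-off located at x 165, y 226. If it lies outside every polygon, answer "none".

none

Cast a ray rightward from (165, 226). For each polygon, the edges (by vertex number in listed order) whose endpoints lie on opposite sides of y = 226, where each meets that height, and whether that is right or left of the point:
Teal: no edge straddles that height → 0 crossings.
Violet: 1–2 at x≈105.0 (left), 2–3 at x≈76.4 (left) → 0 crossings.
Magenta: no edge straddles that height → 0 crossings.
Coral: no edge straddles that height → 0 crossings.
Slate: 1–2 at x≈127.5 (left), 4–1 at x≈130.3 (left) → 0 crossings.
Red: no edge straddles that height → 0 crossings.
All counts are even, so the point lies outside every listed polygon.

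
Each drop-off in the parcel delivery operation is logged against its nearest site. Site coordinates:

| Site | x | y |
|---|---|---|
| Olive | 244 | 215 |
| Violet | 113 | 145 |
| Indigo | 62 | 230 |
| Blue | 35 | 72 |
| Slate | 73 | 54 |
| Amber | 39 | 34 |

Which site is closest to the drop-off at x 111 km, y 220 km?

Squared distances to each site:
Olive: 17714.000; Violet: 5629.000; Indigo: 2501.000; Blue: 27680.000; Slate: 29000.000; Amber: 39780.000.
Minimum at Indigo.

Indigo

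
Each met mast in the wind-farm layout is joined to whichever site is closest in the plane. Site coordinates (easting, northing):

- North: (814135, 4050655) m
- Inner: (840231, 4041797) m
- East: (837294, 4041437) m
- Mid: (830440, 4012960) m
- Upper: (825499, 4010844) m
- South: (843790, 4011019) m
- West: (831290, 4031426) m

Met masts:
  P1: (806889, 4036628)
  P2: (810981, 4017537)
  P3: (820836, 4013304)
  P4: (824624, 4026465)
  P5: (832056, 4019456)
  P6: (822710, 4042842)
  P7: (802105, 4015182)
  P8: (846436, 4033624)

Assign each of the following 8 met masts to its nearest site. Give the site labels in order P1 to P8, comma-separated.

North, Upper, Upper, West, Mid, North, Upper, Inner

P1 → North (d²=249261245.00)
P2 → Upper (d²=255568573.00)
P3 → Upper (d²=27795169.00)
P4 → West (d²=69047077.00)
P5 → Mid (d²=44809472.00)
P6 → North (d²=134573594.00)
P7 → Upper (d²=566097480.00)
P8 → Inner (d²=105299954.00)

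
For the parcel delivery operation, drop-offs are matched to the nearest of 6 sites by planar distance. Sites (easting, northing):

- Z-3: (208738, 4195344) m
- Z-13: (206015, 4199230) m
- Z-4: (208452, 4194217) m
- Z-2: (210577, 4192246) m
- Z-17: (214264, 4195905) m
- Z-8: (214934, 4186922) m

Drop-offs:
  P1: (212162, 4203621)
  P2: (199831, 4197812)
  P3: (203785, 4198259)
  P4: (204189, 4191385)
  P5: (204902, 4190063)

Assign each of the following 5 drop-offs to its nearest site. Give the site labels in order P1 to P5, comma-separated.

Z-13, Z-13, Z-13, Z-4, Z-4

P1 → Z-13 (d²=57066490.00)
P2 → Z-13 (d²=40252580.00)
P3 → Z-13 (d²=5915741.00)
P4 → Z-4 (d²=26193393.00)
P5 → Z-4 (d²=29858216.00)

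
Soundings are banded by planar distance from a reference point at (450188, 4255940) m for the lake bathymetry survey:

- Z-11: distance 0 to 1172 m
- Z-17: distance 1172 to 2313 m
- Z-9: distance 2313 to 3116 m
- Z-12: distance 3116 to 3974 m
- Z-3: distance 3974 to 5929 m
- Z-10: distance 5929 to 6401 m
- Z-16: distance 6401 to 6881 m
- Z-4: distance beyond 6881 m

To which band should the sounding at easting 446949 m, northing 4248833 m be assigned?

Z-4

Distance = √((446949−450188)² + (4248833−4255940)²) = √(10491121.000 + 50509449.000) = 7810.286 m.
6881 ≤ 7810.286 < ∞ → Z-4.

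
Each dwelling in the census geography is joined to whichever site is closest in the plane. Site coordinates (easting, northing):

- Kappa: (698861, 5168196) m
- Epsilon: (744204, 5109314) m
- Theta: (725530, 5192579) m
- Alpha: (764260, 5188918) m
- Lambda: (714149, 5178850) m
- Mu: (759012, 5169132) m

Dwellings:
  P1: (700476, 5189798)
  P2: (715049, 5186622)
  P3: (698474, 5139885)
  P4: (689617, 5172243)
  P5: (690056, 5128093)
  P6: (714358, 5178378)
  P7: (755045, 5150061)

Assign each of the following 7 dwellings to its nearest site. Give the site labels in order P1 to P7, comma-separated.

P1 → Lambda (d²=306809633.00)
P2 → Lambda (d²=61213984.00)
P3 → Kappa (d²=801662490.00)
P4 → Kappa (d²=101829745.00)
P5 → Kappa (d²=1685778634.00)
P6 → Lambda (d²=266465.00)
P7 → Mu (d²=379440130.00)

Lambda, Lambda, Kappa, Kappa, Kappa, Lambda, Mu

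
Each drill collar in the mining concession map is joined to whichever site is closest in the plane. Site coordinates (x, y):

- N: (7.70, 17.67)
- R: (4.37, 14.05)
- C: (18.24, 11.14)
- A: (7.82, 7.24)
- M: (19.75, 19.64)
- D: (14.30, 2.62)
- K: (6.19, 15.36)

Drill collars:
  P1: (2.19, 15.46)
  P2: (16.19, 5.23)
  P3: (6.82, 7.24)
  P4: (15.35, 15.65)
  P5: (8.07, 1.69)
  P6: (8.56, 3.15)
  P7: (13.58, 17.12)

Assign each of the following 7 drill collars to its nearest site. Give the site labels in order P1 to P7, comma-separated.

P1 → R (d²=6.74)
P2 → D (d²=10.38)
P3 → A (d²=1.00)
P4 → C (d²=28.69)
P5 → A (d²=30.87)
P6 → A (d²=17.28)
P7 → N (d²=34.88)

R, D, A, C, A, A, N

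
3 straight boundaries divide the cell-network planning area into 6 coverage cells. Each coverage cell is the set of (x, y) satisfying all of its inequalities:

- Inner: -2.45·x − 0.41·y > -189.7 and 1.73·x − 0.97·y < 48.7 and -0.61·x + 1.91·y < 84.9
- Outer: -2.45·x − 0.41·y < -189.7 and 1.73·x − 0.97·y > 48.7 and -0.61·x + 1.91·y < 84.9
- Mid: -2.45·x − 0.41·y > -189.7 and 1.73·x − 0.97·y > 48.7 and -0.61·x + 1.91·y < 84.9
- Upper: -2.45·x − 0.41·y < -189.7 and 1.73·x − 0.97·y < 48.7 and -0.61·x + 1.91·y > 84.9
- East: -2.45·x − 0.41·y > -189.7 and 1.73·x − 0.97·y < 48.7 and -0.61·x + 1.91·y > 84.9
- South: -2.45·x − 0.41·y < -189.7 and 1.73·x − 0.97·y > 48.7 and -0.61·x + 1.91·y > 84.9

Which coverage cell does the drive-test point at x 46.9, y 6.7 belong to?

Mid

-2.45·46.9 − 0.41·6.7 = -117.652, which is > -189.7
1.73·46.9 − 0.97·6.7 = 74.638, which is > 48.7
-0.61·46.9 + 1.91·6.7 = -15.812, which is < 84.9
This sign pattern matches Mid.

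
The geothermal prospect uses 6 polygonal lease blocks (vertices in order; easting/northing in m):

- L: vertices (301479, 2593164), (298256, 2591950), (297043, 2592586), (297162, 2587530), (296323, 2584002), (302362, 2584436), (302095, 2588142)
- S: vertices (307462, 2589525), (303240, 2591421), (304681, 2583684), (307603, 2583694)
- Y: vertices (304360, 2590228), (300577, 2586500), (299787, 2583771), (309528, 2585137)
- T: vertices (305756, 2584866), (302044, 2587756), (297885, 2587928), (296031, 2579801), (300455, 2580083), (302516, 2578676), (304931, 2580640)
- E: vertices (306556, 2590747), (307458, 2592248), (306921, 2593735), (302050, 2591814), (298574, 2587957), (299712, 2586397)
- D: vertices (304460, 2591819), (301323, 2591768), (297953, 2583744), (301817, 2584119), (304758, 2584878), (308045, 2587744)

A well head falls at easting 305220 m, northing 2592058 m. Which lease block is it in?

E

Cast a ray rightward from (305220, 2592058). For each polygon, the edges (by vertex number in listed order) whose endpoints lie on opposite sides of northing = 2592058, where each meets that height, and whether that is right or left of the point:
L: 1–2 at easting≈298542.7 (left), 2–3 at easting≈298050.0 (left), 3–4 at easting≈297055.4 (left), 7–1 at easting≈301614.7 (left) → 0 crossings.
S: no edge straddles that height → 0 crossings.
Y: no edge straddles that height → 0 crossings.
T: no edge straddles that height → 0 crossings.
E: 1–2 at easting≈307343.8 (right), 3–4 at easting≈302668.7 (left) → 1 crossing.
D: no edge straddles that height → 0 crossings.
Only E has an odd count, so the point is inside E.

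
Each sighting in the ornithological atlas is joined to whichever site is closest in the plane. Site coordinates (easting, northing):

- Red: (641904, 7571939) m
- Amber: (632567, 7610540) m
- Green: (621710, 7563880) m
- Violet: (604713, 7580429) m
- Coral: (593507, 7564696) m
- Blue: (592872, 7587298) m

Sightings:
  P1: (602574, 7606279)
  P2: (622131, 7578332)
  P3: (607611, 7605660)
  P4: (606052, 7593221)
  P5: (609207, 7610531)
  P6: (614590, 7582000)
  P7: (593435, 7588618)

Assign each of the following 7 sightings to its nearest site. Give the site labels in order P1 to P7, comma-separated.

Blue, Green, Blue, Violet, Amber, Violet, Blue

P1 → Blue (d²=454407165.00)
P2 → Green (d²=209037545.00)
P3 → Blue (d²=554401165.00)
P4 → Violet (d²=165428185.00)
P5 → Amber (d²=545689681.00)
P6 → Violet (d²=100023170.00)
P7 → Blue (d²=2059369.00)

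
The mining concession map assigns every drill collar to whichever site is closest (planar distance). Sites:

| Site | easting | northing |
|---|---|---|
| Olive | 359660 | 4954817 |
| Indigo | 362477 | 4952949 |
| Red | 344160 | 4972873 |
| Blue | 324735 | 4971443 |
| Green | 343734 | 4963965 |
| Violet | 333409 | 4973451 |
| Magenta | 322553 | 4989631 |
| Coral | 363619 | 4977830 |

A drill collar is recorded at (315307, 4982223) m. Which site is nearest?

Squared distances to each site:
Olive: 2718277445.000; Indigo: 3081975976.000; Red: 919918109.000; Blue: 205095584.000; Green: 1141448893.000; Violet: 404630388.000; Magenta: 107382980.000; Coral: 2353347793.000.
Minimum at Magenta.

Magenta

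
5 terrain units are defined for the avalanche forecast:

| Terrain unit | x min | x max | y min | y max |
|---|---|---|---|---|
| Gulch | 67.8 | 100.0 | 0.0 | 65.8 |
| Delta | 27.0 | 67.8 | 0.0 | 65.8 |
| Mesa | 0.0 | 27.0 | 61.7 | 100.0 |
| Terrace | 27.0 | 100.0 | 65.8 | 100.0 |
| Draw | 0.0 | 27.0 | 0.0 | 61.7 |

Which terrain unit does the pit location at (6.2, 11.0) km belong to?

The point has x = 6.2 and y = 11.0.
Only Draw satisfies 0.0 ≤ x ≤ 27.0 and 0.0 ≤ y ≤ 61.7.

Draw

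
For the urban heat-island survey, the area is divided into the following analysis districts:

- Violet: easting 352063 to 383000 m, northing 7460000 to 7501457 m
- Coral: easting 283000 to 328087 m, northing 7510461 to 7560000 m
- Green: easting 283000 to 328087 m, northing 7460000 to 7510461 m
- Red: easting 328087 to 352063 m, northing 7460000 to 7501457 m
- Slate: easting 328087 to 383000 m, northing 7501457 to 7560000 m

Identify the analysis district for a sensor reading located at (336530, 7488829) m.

Red

The point has easting = 336530 and northing = 7488829.
Only Red satisfies 328087 ≤ easting ≤ 352063 and 7460000 ≤ northing ≤ 7501457.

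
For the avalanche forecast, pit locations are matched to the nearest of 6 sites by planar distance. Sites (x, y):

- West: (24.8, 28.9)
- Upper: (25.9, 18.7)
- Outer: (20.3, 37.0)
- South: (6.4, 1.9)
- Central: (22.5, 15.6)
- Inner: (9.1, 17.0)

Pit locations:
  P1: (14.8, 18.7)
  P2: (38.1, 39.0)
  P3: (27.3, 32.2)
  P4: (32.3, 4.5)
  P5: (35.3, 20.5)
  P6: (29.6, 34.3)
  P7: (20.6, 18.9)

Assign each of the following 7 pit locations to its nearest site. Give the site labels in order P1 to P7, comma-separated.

Inner, West, West, Central, Upper, West, Central

P1 → Inner (d²=35.38)
P2 → West (d²=278.90)
P3 → West (d²=17.14)
P4 → Central (d²=219.25)
P5 → Upper (d²=91.60)
P6 → West (d²=52.20)
P7 → Central (d²=14.50)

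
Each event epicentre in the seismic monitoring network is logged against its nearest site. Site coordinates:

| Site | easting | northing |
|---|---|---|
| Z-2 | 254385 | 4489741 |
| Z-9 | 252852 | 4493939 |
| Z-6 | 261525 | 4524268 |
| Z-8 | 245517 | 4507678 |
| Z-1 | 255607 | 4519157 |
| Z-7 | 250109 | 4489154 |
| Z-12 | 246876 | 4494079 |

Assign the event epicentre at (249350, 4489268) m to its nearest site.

Z-7

Squared distances to each site:
Z-2: 25574954.000; Z-9: 34082245.000; Z-6: 1373230625.000; Z-8: 353619989.000; Z-1: 932502370.000; Z-7: 589077.000; Z-12: 29266397.000.
Minimum at Z-7.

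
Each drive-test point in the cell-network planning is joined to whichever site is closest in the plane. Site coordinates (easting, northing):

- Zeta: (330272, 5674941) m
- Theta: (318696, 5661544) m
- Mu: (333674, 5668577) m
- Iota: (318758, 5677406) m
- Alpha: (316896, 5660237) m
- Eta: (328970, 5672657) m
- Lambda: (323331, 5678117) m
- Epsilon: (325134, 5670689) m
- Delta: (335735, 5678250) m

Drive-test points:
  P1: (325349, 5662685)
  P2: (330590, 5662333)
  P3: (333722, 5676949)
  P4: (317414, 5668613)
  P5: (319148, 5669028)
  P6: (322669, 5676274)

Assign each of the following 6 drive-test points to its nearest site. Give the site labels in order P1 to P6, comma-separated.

Theta, Mu, Delta, Theta, Epsilon, Lambda

P1 → Theta (d²=45564290.00)
P2 → Mu (d²=48498592.00)
P3 → Delta (d²=5744770.00)
P4 → Theta (d²=51614285.00)
P5 → Epsilon (d²=38591117.00)
P6 → Lambda (d²=3834893.00)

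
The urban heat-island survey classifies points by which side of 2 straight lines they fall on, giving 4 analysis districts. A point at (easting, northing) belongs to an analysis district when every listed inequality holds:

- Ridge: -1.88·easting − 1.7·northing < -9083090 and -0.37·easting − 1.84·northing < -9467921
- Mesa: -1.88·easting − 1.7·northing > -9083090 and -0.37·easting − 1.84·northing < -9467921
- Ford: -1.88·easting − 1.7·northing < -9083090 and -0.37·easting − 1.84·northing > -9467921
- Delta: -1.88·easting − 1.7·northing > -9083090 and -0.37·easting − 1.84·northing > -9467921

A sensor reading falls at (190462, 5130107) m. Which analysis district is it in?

Mesa

-1.88·190462 − 1.7·5130107 = -9079250.460, which is > -9083090
-0.37·190462 − 1.84·5130107 = -9509867.820, which is < -9467921
This sign pattern matches Mesa.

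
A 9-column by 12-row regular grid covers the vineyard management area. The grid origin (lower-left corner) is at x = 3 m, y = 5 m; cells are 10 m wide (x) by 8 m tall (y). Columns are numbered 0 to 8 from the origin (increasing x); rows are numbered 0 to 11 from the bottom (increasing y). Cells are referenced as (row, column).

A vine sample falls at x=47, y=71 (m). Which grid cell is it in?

Column index: ⌊(47 − 3) / 10⌋ = ⌊4.400⌋ = 4
Row offset from origin: ⌊(71 − 5) / 8⌋ = ⌊8.250⌋ = 8 → row 8

(8, 4)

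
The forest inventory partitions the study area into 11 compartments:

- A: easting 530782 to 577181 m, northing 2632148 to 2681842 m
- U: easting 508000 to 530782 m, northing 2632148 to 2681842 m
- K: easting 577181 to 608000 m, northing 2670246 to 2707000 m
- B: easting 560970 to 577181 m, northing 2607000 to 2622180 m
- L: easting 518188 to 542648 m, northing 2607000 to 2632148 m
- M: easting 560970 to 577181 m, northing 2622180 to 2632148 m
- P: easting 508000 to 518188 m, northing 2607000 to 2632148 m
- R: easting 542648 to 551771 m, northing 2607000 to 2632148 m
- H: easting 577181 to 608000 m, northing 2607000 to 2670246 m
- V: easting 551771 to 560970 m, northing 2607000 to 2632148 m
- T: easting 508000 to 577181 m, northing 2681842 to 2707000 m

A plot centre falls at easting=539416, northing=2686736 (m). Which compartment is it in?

T

The point has easting = 539416 and northing = 2686736.
Only T satisfies 508000 ≤ easting ≤ 577181 and 2681842 ≤ northing ≤ 2707000.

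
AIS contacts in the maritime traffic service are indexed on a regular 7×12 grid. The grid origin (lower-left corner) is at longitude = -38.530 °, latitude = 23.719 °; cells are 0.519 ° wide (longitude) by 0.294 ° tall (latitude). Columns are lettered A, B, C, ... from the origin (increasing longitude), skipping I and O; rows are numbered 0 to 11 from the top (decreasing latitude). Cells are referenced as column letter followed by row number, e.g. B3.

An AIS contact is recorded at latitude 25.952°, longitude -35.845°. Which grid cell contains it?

F4

Column index: ⌊(-35.845 − -38.530) / 0.519⌋ = ⌊5.173⌋ = 5 → column F
Row offset from origin: ⌊(25.952 − 23.719) / 0.294⌋ = ⌊7.595⌋ = 7 → row 4 (counted from top)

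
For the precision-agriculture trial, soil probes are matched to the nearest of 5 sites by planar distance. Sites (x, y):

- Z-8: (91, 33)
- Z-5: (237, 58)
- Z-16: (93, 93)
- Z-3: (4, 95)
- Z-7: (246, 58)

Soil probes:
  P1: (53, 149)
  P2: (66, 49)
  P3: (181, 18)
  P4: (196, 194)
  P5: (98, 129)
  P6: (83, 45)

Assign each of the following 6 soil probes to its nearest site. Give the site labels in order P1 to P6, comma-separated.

Z-16, Z-8, Z-5, Z-5, Z-16, Z-8

P1 → Z-16 (d²=4736.00)
P2 → Z-8 (d²=881.00)
P3 → Z-5 (d²=4736.00)
P4 → Z-5 (d²=20177.00)
P5 → Z-16 (d²=1321.00)
P6 → Z-8 (d²=208.00)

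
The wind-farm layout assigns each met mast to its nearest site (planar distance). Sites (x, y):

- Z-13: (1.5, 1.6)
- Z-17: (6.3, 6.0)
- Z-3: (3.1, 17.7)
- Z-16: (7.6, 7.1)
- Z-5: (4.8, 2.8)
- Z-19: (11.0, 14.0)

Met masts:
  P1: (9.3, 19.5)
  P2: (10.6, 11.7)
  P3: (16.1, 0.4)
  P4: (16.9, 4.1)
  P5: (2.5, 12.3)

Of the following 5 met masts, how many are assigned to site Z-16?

2

P1 → Z-19
P2 → Z-19
P3 → Z-16
P4 → Z-16
P5 → Z-3
2 of the 5 go to Z-16.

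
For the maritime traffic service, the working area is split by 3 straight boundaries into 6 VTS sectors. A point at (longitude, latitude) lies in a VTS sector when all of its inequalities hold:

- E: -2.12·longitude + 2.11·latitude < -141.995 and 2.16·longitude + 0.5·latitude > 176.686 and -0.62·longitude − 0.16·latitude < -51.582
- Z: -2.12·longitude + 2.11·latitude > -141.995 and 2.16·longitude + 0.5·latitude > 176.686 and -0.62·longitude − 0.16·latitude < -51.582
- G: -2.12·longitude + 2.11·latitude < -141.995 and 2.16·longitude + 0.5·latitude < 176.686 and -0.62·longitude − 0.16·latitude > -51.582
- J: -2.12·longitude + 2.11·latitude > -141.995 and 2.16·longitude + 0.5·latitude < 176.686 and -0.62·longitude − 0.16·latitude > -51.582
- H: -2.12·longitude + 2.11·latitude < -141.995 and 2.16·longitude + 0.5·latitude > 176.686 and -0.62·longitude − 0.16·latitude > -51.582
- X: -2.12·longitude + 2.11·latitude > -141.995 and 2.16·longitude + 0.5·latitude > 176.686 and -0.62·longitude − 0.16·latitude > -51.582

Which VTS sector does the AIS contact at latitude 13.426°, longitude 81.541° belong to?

E

-2.12·81.541 + 2.11·13.426 = -144.538, which is < -141.995
2.16·81.541 + 0.5·13.426 = 182.842, which is > 176.686
-0.62·81.541 − 0.16·13.426 = -52.704, which is < -51.582
This sign pattern matches E.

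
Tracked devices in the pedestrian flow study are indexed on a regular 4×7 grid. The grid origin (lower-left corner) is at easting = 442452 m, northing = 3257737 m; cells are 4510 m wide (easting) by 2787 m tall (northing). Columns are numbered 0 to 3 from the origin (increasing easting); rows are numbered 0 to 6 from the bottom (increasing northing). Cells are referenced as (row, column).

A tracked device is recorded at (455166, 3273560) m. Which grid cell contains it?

(5, 2)

Column index: ⌊(455166 − 442452) / 4510⌋ = ⌊2.819⌋ = 2
Row offset from origin: ⌊(3273560 − 3257737) / 2787⌋ = ⌊5.677⌋ = 5 → row 5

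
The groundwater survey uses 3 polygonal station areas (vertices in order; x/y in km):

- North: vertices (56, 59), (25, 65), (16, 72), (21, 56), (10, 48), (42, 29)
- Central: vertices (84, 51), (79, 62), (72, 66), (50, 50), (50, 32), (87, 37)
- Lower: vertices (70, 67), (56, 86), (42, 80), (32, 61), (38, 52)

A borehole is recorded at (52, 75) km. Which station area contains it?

Cast a ray rightward from (52, 75). For each polygon, the edges (by vertex number in listed order) whose endpoints lie on opposite sides of y = 75, where each meets that height, and whether that is right or left of the point:
North: no edge straddles that height → 0 crossings.
Central: no edge straddles that height → 0 crossings.
Lower: 1–2 at x≈64.1 (right), 3–4 at x≈39.4 (left) → 1 crossing.
Only Lower has an odd count, so the point is inside Lower.

Lower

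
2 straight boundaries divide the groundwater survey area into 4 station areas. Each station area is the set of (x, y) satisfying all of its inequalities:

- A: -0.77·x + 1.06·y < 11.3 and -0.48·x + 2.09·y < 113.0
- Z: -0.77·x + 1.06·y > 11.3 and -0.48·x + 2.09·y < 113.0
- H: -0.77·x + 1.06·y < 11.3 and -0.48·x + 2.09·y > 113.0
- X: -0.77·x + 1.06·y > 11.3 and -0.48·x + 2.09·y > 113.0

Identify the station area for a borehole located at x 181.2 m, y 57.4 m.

-0.77·181.2 + 1.06·57.4 = -78.680, which is < 11.3
-0.48·181.2 + 2.09·57.4 = 32.990, which is < 113.0
This sign pattern matches A.

A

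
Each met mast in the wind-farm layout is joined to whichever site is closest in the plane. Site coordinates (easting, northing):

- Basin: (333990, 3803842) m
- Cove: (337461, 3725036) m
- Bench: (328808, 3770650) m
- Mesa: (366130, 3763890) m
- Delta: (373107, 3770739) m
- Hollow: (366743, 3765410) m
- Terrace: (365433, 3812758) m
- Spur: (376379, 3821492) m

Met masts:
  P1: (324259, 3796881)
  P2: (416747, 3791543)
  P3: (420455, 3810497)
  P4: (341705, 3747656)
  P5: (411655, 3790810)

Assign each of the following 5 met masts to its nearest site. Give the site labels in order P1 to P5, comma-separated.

Basin, Delta, Spur, Cove, Delta

P1 → Basin (d²=143147882.00)
P2 → Delta (d²=2337256016.00)
P3 → Spur (d²=2063583801.00)
P4 → Cove (d²=529675936.00)
P5 → Delta (d²=1888793345.00)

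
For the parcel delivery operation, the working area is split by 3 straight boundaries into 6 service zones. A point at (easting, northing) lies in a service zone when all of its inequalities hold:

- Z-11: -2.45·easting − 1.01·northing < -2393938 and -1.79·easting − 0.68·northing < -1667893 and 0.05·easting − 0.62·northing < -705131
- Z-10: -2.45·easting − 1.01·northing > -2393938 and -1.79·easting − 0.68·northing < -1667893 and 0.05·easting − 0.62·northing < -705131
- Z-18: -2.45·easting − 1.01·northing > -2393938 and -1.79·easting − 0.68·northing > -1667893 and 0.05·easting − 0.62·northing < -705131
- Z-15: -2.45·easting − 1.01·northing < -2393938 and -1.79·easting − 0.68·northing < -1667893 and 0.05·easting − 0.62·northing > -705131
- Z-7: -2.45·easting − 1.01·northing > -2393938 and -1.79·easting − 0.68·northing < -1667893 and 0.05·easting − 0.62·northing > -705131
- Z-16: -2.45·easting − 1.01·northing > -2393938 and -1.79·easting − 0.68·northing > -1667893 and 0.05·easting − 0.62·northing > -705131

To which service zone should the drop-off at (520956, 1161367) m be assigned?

Z-15

-2.45·520956 − 1.01·1161367 = -2449322.870, which is < -2393938
-1.79·520956 − 0.68·1161367 = -1722240.800, which is < -1667893
0.05·520956 − 0.62·1161367 = -693999.740, which is > -705131
This sign pattern matches Z-15.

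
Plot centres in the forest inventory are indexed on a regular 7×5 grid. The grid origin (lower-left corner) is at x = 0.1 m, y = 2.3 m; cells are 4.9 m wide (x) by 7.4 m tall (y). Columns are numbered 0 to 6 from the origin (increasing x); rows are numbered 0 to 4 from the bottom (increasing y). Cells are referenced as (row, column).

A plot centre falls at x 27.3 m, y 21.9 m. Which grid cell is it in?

Column index: ⌊(27.3 − 0.1) / 4.9⌋ = ⌊5.551⌋ = 5
Row offset from origin: ⌊(21.9 − 2.3) / 7.4⌋ = ⌊2.649⌋ = 2 → row 2

(2, 5)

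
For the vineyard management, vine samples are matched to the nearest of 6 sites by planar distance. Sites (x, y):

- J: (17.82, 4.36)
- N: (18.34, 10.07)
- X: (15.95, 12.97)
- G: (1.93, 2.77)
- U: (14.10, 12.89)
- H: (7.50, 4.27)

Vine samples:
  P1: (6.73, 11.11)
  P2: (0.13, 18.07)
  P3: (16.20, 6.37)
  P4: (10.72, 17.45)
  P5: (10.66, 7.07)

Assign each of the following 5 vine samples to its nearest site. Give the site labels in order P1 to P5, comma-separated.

P1 → H (d²=47.38)
P2 → U (d²=221.99)
P3 → J (d²=6.66)
P4 → U (d²=32.22)
P5 → H (d²=17.83)

H, U, J, U, H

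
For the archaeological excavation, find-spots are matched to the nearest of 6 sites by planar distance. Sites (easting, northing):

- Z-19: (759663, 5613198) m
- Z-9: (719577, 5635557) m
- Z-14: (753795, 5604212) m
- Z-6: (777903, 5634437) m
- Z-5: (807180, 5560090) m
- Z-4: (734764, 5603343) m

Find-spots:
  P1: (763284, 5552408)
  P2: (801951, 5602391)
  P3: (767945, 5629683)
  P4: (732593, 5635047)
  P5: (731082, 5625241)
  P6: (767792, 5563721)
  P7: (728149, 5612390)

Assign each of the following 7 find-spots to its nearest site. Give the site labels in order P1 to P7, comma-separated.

Z-5, Z-6, Z-6, Z-9, Z-9, Z-5, Z-4

P1 → Z-5 (d²=1985871940.00)
P2 → Z-6 (d²=1605252420.00)
P3 → Z-6 (d²=121762280.00)
P4 → Z-9 (d²=169676356.00)
P5 → Z-9 (d²=238784881.00)
P6 → Z-5 (d²=1564598705.00)
P7 → Z-4 (d²=125606434.00)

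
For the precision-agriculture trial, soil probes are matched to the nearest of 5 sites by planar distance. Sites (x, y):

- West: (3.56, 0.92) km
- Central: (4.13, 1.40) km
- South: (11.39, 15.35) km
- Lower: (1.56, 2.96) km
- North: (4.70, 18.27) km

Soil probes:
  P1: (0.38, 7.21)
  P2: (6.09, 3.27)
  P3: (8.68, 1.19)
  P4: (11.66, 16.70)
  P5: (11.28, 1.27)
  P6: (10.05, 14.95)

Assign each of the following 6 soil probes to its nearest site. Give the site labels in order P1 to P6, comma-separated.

P1 → Lower (d²=19.45)
P2 → Central (d²=7.34)
P3 → Central (d²=20.75)
P4 → South (d²=1.90)
P5 → Central (d²=51.14)
P6 → South (d²=1.96)

Lower, Central, Central, South, Central, South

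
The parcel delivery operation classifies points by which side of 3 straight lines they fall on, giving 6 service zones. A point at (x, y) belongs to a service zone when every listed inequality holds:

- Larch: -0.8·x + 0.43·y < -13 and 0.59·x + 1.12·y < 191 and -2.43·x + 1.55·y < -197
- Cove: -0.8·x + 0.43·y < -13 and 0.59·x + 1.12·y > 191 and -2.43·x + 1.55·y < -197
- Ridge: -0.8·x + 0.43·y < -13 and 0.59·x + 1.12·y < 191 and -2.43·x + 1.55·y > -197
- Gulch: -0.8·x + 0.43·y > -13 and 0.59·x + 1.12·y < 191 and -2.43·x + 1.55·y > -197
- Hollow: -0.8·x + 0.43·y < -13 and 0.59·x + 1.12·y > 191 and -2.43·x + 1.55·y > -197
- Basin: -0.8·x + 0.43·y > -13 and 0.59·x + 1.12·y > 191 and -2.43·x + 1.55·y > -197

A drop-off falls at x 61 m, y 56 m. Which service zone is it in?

-0.8·61 + 0.43·56 = -24.720, which is < -13
0.59·61 + 1.12·56 = 98.710, which is < 191
-2.43·61 + 1.55·56 = -61.430, which is > -197
This sign pattern matches Ridge.

Ridge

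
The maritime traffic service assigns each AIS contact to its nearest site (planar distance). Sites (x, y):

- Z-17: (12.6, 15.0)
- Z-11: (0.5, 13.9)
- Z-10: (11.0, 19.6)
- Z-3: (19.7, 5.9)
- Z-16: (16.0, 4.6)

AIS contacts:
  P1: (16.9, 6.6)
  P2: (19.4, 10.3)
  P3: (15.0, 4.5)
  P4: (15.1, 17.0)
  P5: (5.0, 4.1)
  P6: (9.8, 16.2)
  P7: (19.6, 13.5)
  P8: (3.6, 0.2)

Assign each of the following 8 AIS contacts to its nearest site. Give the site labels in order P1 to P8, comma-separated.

Z-16, Z-3, Z-16, Z-17, Z-11, Z-17, Z-17, Z-16

P1 → Z-16 (d²=4.81)
P2 → Z-3 (d²=19.45)
P3 → Z-16 (d²=1.01)
P4 → Z-17 (d²=10.25)
P5 → Z-11 (d²=116.29)
P6 → Z-17 (d²=9.28)
P7 → Z-17 (d²=51.25)
P8 → Z-16 (d²=173.12)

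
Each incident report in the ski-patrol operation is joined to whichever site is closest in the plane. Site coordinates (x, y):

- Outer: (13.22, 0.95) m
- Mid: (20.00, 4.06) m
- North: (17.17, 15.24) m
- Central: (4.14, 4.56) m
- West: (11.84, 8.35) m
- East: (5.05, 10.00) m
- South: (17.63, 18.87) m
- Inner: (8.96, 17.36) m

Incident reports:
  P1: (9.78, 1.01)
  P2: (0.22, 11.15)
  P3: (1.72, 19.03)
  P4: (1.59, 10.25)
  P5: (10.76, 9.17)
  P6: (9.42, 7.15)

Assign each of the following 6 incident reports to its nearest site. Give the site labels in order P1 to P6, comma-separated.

Outer, East, Inner, East, West, West

P1 → Outer (d²=11.84)
P2 → East (d²=24.65)
P3 → Inner (d²=55.21)
P4 → East (d²=12.03)
P5 → West (d²=1.84)
P6 → West (d²=7.30)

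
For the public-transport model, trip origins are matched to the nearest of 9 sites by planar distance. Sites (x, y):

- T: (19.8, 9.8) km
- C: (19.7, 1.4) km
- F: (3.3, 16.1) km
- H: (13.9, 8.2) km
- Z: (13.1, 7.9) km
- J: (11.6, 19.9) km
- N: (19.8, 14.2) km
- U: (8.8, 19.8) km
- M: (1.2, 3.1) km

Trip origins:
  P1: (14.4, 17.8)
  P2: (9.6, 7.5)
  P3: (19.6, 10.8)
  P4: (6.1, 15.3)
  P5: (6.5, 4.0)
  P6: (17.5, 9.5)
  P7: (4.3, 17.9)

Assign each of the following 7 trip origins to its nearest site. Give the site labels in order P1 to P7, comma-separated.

J, Z, T, F, M, T, F

P1 → J (d²=12.25)
P2 → Z (d²=12.41)
P3 → T (d²=1.04)
P4 → F (d²=8.48)
P5 → M (d²=28.90)
P6 → T (d²=5.38)
P7 → F (d²=4.24)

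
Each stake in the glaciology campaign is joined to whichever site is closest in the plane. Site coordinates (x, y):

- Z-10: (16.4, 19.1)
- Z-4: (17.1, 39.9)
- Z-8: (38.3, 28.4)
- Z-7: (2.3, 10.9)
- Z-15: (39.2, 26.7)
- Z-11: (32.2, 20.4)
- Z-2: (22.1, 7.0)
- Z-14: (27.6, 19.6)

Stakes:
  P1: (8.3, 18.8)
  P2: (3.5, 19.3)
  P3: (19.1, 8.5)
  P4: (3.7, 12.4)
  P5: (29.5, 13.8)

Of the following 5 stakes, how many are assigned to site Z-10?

1

P1 → Z-10
P2 → Z-7
P3 → Z-2
P4 → Z-7
P5 → Z-14
1 of the 5 goes to Z-10.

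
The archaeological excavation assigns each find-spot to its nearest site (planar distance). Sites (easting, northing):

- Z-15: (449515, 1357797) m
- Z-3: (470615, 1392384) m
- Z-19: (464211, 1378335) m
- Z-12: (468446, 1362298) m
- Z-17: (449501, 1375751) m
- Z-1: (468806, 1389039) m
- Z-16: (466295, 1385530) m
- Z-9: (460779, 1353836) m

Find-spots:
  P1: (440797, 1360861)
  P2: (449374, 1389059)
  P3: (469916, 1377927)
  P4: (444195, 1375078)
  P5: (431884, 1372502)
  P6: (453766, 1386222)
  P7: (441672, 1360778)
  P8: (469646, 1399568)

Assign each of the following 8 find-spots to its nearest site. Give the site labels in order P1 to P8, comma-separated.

Z-15, Z-17, Z-19, Z-17, Z-17, Z-17, Z-15, Z-3

P1 → Z-15 (d²=85391620.00)
P2 → Z-17 (d²=177118993.00)
P3 → Z-19 (d²=32713489.00)
P4 → Z-17 (d²=28606565.00)
P5 → Z-17 (d²=320914690.00)
P6 → Z-17 (d²=127832066.00)
P7 → Z-15 (d²=70399010.00)
P8 → Z-3 (d²=52548817.00)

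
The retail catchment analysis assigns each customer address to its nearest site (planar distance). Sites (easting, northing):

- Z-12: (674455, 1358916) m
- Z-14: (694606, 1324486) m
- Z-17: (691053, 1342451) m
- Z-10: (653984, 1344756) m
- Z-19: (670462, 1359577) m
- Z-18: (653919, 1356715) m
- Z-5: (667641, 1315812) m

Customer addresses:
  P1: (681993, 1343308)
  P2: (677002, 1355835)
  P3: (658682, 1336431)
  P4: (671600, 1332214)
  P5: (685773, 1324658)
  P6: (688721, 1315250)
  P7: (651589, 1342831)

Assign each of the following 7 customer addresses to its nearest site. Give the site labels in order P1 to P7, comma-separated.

Z-17, Z-12, Z-10, Z-5, Z-14, Z-14, Z-10

P1 → Z-17 (d²=82818049.00)
P2 → Z-12 (d²=15979770.00)
P3 → Z-10 (d²=91376829.00)
P4 → Z-5 (d²=284699285.00)
P5 → Z-14 (d²=78051473.00)
P6 → Z-14 (d²=119936921.00)
P7 → Z-10 (d²=9441650.00)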